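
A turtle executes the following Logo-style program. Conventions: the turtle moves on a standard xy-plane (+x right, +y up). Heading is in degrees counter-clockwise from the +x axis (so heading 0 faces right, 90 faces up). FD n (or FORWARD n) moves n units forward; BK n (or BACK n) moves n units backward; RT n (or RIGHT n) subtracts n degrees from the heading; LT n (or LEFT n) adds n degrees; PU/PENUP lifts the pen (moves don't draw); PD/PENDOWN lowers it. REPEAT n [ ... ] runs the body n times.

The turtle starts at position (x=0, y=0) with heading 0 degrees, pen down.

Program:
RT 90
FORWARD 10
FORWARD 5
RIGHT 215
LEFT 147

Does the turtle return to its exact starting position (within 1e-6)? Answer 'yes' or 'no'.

Executing turtle program step by step:
Start: pos=(0,0), heading=0, pen down
RT 90: heading 0 -> 270
FD 10: (0,0) -> (0,-10) [heading=270, draw]
FD 5: (0,-10) -> (0,-15) [heading=270, draw]
RT 215: heading 270 -> 55
LT 147: heading 55 -> 202
Final: pos=(0,-15), heading=202, 2 segment(s) drawn

Start position: (0, 0)
Final position: (0, -15)
Distance = 15; >= 1e-6 -> NOT closed

Answer: no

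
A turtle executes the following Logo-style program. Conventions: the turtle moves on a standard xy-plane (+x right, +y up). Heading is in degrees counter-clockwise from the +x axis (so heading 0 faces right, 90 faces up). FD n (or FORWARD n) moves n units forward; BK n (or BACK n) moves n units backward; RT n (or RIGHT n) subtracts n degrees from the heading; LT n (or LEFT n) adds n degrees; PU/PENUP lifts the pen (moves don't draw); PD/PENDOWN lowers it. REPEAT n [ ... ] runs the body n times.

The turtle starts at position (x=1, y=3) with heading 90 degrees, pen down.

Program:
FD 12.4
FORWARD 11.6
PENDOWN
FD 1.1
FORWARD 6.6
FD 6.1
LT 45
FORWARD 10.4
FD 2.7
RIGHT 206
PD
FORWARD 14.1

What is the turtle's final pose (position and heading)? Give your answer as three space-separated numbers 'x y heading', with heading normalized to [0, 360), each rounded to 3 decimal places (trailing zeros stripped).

Answer: -3.673 36.731 289

Derivation:
Executing turtle program step by step:
Start: pos=(1,3), heading=90, pen down
FD 12.4: (1,3) -> (1,15.4) [heading=90, draw]
FD 11.6: (1,15.4) -> (1,27) [heading=90, draw]
PD: pen down
FD 1.1: (1,27) -> (1,28.1) [heading=90, draw]
FD 6.6: (1,28.1) -> (1,34.7) [heading=90, draw]
FD 6.1: (1,34.7) -> (1,40.8) [heading=90, draw]
LT 45: heading 90 -> 135
FD 10.4: (1,40.8) -> (-6.354,48.154) [heading=135, draw]
FD 2.7: (-6.354,48.154) -> (-8.263,50.063) [heading=135, draw]
RT 206: heading 135 -> 289
PD: pen down
FD 14.1: (-8.263,50.063) -> (-3.673,36.731) [heading=289, draw]
Final: pos=(-3.673,36.731), heading=289, 8 segment(s) drawn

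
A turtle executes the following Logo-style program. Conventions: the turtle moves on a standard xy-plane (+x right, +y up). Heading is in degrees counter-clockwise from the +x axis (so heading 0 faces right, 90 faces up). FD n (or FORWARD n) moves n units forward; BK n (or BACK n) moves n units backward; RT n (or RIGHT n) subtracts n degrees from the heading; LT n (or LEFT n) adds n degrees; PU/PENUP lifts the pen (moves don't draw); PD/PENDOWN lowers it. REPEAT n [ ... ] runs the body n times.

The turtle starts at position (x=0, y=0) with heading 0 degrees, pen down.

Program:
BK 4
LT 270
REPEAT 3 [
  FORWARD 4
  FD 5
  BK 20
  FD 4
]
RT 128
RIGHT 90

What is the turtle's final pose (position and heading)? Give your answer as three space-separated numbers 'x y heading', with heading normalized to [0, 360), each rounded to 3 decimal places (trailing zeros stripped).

Answer: -4 21 52

Derivation:
Executing turtle program step by step:
Start: pos=(0,0), heading=0, pen down
BK 4: (0,0) -> (-4,0) [heading=0, draw]
LT 270: heading 0 -> 270
REPEAT 3 [
  -- iteration 1/3 --
  FD 4: (-4,0) -> (-4,-4) [heading=270, draw]
  FD 5: (-4,-4) -> (-4,-9) [heading=270, draw]
  BK 20: (-4,-9) -> (-4,11) [heading=270, draw]
  FD 4: (-4,11) -> (-4,7) [heading=270, draw]
  -- iteration 2/3 --
  FD 4: (-4,7) -> (-4,3) [heading=270, draw]
  FD 5: (-4,3) -> (-4,-2) [heading=270, draw]
  BK 20: (-4,-2) -> (-4,18) [heading=270, draw]
  FD 4: (-4,18) -> (-4,14) [heading=270, draw]
  -- iteration 3/3 --
  FD 4: (-4,14) -> (-4,10) [heading=270, draw]
  FD 5: (-4,10) -> (-4,5) [heading=270, draw]
  BK 20: (-4,5) -> (-4,25) [heading=270, draw]
  FD 4: (-4,25) -> (-4,21) [heading=270, draw]
]
RT 128: heading 270 -> 142
RT 90: heading 142 -> 52
Final: pos=(-4,21), heading=52, 13 segment(s) drawn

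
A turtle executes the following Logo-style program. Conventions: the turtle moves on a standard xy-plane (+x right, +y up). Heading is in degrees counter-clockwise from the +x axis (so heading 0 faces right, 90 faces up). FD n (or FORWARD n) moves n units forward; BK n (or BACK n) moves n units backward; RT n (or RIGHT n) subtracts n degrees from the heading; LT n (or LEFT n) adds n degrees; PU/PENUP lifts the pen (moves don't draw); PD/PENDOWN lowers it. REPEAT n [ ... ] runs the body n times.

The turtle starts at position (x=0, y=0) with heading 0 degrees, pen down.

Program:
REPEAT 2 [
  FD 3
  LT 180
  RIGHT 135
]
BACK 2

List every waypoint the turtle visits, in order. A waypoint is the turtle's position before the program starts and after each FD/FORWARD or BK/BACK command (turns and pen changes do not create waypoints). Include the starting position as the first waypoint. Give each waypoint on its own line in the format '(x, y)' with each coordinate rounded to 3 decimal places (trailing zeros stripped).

Answer: (0, 0)
(3, 0)
(5.121, 2.121)
(5.121, 0.121)

Derivation:
Executing turtle program step by step:
Start: pos=(0,0), heading=0, pen down
REPEAT 2 [
  -- iteration 1/2 --
  FD 3: (0,0) -> (3,0) [heading=0, draw]
  LT 180: heading 0 -> 180
  RT 135: heading 180 -> 45
  -- iteration 2/2 --
  FD 3: (3,0) -> (5.121,2.121) [heading=45, draw]
  LT 180: heading 45 -> 225
  RT 135: heading 225 -> 90
]
BK 2: (5.121,2.121) -> (5.121,0.121) [heading=90, draw]
Final: pos=(5.121,0.121), heading=90, 3 segment(s) drawn
Waypoints (4 total):
(0, 0)
(3, 0)
(5.121, 2.121)
(5.121, 0.121)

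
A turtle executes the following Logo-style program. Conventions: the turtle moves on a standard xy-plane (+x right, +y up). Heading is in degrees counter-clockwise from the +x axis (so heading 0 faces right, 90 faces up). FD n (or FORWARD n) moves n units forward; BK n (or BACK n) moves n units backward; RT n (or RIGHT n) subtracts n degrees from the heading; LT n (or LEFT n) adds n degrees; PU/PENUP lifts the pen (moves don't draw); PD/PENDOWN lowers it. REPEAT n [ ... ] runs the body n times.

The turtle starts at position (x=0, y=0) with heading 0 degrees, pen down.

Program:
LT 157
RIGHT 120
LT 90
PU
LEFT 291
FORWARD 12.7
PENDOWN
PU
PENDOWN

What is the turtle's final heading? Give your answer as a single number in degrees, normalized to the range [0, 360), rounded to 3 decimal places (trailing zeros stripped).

Answer: 58

Derivation:
Executing turtle program step by step:
Start: pos=(0,0), heading=0, pen down
LT 157: heading 0 -> 157
RT 120: heading 157 -> 37
LT 90: heading 37 -> 127
PU: pen up
LT 291: heading 127 -> 58
FD 12.7: (0,0) -> (6.73,10.77) [heading=58, move]
PD: pen down
PU: pen up
PD: pen down
Final: pos=(6.73,10.77), heading=58, 0 segment(s) drawn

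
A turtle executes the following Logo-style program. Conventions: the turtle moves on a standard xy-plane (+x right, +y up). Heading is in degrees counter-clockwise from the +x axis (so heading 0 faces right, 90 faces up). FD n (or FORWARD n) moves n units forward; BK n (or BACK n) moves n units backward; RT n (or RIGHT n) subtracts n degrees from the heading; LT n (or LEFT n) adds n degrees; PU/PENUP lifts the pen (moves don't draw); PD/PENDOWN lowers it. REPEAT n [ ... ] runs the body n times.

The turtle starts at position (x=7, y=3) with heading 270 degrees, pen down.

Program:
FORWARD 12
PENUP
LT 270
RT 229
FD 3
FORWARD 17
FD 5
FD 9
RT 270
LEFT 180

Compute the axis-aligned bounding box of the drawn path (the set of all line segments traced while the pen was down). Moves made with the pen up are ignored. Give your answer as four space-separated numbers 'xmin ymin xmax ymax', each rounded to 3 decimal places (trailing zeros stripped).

Executing turtle program step by step:
Start: pos=(7,3), heading=270, pen down
FD 12: (7,3) -> (7,-9) [heading=270, draw]
PU: pen up
LT 270: heading 270 -> 180
RT 229: heading 180 -> 311
FD 3: (7,-9) -> (8.968,-11.264) [heading=311, move]
FD 17: (8.968,-11.264) -> (20.121,-24.094) [heading=311, move]
FD 5: (20.121,-24.094) -> (23.401,-27.868) [heading=311, move]
FD 9: (23.401,-27.868) -> (29.306,-34.66) [heading=311, move]
RT 270: heading 311 -> 41
LT 180: heading 41 -> 221
Final: pos=(29.306,-34.66), heading=221, 1 segment(s) drawn

Segment endpoints: x in {7, 7}, y in {-9, 3}
xmin=7, ymin=-9, xmax=7, ymax=3

Answer: 7 -9 7 3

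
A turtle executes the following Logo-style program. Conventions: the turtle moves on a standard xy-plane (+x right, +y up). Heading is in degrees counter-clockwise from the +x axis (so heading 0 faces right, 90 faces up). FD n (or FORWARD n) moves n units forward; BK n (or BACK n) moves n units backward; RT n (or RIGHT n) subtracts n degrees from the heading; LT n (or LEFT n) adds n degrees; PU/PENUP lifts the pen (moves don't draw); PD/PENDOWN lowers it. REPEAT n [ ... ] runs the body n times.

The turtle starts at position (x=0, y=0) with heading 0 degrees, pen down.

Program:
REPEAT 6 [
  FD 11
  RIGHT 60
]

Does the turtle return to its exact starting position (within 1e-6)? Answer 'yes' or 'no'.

Answer: yes

Derivation:
Executing turtle program step by step:
Start: pos=(0,0), heading=0, pen down
REPEAT 6 [
  -- iteration 1/6 --
  FD 11: (0,0) -> (11,0) [heading=0, draw]
  RT 60: heading 0 -> 300
  -- iteration 2/6 --
  FD 11: (11,0) -> (16.5,-9.526) [heading=300, draw]
  RT 60: heading 300 -> 240
  -- iteration 3/6 --
  FD 11: (16.5,-9.526) -> (11,-19.053) [heading=240, draw]
  RT 60: heading 240 -> 180
  -- iteration 4/6 --
  FD 11: (11,-19.053) -> (0,-19.053) [heading=180, draw]
  RT 60: heading 180 -> 120
  -- iteration 5/6 --
  FD 11: (0,-19.053) -> (-5.5,-9.526) [heading=120, draw]
  RT 60: heading 120 -> 60
  -- iteration 6/6 --
  FD 11: (-5.5,-9.526) -> (0,0) [heading=60, draw]
  RT 60: heading 60 -> 0
]
Final: pos=(0,0), heading=0, 6 segment(s) drawn

Start position: (0, 0)
Final position: (0, 0)
Distance = 0; < 1e-6 -> CLOSED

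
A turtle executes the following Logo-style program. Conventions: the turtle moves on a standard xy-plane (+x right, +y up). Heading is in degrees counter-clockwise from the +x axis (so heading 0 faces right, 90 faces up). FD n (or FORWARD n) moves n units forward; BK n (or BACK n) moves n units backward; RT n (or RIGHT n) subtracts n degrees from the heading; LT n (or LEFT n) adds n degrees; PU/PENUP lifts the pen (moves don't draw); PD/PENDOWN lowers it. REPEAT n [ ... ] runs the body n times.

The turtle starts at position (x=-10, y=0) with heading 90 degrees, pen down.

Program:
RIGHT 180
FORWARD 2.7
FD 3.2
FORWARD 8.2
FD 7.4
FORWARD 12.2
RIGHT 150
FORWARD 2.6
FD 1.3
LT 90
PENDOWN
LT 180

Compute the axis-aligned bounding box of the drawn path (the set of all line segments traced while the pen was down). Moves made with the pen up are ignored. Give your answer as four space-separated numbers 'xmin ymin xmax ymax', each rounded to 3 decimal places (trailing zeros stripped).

Executing turtle program step by step:
Start: pos=(-10,0), heading=90, pen down
RT 180: heading 90 -> 270
FD 2.7: (-10,0) -> (-10,-2.7) [heading=270, draw]
FD 3.2: (-10,-2.7) -> (-10,-5.9) [heading=270, draw]
FD 8.2: (-10,-5.9) -> (-10,-14.1) [heading=270, draw]
FD 7.4: (-10,-14.1) -> (-10,-21.5) [heading=270, draw]
FD 12.2: (-10,-21.5) -> (-10,-33.7) [heading=270, draw]
RT 150: heading 270 -> 120
FD 2.6: (-10,-33.7) -> (-11.3,-31.448) [heading=120, draw]
FD 1.3: (-11.3,-31.448) -> (-11.95,-30.323) [heading=120, draw]
LT 90: heading 120 -> 210
PD: pen down
LT 180: heading 210 -> 30
Final: pos=(-11.95,-30.323), heading=30, 7 segment(s) drawn

Segment endpoints: x in {-11.95, -11.3, -10}, y in {-33.7, -31.448, -30.323, -21.5, -14.1, -5.9, -2.7, 0}
xmin=-11.95, ymin=-33.7, xmax=-10, ymax=0

Answer: -11.95 -33.7 -10 0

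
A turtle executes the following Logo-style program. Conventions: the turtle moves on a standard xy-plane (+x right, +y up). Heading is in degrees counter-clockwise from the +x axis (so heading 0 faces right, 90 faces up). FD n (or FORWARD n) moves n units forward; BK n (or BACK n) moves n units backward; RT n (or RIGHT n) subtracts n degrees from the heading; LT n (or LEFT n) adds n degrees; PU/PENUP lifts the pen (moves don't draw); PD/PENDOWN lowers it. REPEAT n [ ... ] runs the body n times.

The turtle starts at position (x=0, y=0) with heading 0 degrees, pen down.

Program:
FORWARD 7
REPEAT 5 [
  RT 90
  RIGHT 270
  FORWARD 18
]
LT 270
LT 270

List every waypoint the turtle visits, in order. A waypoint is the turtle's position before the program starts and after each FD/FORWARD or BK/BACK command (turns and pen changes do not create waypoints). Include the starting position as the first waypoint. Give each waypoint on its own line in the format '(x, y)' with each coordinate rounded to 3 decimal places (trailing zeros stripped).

Answer: (0, 0)
(7, 0)
(25, 0)
(43, 0)
(61, 0)
(79, 0)
(97, 0)

Derivation:
Executing turtle program step by step:
Start: pos=(0,0), heading=0, pen down
FD 7: (0,0) -> (7,0) [heading=0, draw]
REPEAT 5 [
  -- iteration 1/5 --
  RT 90: heading 0 -> 270
  RT 270: heading 270 -> 0
  FD 18: (7,0) -> (25,0) [heading=0, draw]
  -- iteration 2/5 --
  RT 90: heading 0 -> 270
  RT 270: heading 270 -> 0
  FD 18: (25,0) -> (43,0) [heading=0, draw]
  -- iteration 3/5 --
  RT 90: heading 0 -> 270
  RT 270: heading 270 -> 0
  FD 18: (43,0) -> (61,0) [heading=0, draw]
  -- iteration 4/5 --
  RT 90: heading 0 -> 270
  RT 270: heading 270 -> 0
  FD 18: (61,0) -> (79,0) [heading=0, draw]
  -- iteration 5/5 --
  RT 90: heading 0 -> 270
  RT 270: heading 270 -> 0
  FD 18: (79,0) -> (97,0) [heading=0, draw]
]
LT 270: heading 0 -> 270
LT 270: heading 270 -> 180
Final: pos=(97,0), heading=180, 6 segment(s) drawn
Waypoints (7 total):
(0, 0)
(7, 0)
(25, 0)
(43, 0)
(61, 0)
(79, 0)
(97, 0)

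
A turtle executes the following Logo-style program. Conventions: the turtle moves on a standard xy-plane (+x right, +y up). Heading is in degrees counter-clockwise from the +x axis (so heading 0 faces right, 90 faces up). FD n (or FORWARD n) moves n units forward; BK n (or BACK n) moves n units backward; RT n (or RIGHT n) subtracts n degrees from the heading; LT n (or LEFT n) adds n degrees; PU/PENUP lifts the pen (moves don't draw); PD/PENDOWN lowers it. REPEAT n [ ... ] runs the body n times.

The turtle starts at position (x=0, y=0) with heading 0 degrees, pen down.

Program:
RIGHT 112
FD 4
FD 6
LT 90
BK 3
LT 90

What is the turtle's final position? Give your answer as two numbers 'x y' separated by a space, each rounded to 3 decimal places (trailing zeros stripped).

Executing turtle program step by step:
Start: pos=(0,0), heading=0, pen down
RT 112: heading 0 -> 248
FD 4: (0,0) -> (-1.498,-3.709) [heading=248, draw]
FD 6: (-1.498,-3.709) -> (-3.746,-9.272) [heading=248, draw]
LT 90: heading 248 -> 338
BK 3: (-3.746,-9.272) -> (-6.528,-8.148) [heading=338, draw]
LT 90: heading 338 -> 68
Final: pos=(-6.528,-8.148), heading=68, 3 segment(s) drawn

Answer: -6.528 -8.148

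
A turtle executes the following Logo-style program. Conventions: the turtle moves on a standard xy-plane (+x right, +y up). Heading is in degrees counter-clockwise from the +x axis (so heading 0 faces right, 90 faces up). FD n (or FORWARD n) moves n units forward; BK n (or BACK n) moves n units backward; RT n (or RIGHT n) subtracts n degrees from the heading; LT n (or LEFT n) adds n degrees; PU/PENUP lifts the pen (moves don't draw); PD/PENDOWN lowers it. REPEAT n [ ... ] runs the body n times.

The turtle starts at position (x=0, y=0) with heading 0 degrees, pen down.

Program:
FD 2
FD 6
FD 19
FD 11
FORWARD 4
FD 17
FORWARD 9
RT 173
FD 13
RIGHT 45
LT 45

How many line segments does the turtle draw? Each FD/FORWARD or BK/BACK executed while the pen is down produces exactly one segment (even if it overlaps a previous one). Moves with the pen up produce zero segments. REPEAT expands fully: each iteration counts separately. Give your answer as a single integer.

Answer: 8

Derivation:
Executing turtle program step by step:
Start: pos=(0,0), heading=0, pen down
FD 2: (0,0) -> (2,0) [heading=0, draw]
FD 6: (2,0) -> (8,0) [heading=0, draw]
FD 19: (8,0) -> (27,0) [heading=0, draw]
FD 11: (27,0) -> (38,0) [heading=0, draw]
FD 4: (38,0) -> (42,0) [heading=0, draw]
FD 17: (42,0) -> (59,0) [heading=0, draw]
FD 9: (59,0) -> (68,0) [heading=0, draw]
RT 173: heading 0 -> 187
FD 13: (68,0) -> (55.097,-1.584) [heading=187, draw]
RT 45: heading 187 -> 142
LT 45: heading 142 -> 187
Final: pos=(55.097,-1.584), heading=187, 8 segment(s) drawn
Segments drawn: 8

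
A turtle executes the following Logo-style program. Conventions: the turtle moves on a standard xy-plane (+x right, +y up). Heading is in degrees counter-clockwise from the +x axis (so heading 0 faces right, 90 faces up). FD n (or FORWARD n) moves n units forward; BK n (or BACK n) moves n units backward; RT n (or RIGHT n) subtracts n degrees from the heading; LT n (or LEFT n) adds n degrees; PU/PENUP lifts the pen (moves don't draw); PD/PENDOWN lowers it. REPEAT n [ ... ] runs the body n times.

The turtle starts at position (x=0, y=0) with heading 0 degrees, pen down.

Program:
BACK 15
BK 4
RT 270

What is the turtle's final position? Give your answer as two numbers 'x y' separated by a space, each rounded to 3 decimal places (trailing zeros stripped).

Executing turtle program step by step:
Start: pos=(0,0), heading=0, pen down
BK 15: (0,0) -> (-15,0) [heading=0, draw]
BK 4: (-15,0) -> (-19,0) [heading=0, draw]
RT 270: heading 0 -> 90
Final: pos=(-19,0), heading=90, 2 segment(s) drawn

Answer: -19 0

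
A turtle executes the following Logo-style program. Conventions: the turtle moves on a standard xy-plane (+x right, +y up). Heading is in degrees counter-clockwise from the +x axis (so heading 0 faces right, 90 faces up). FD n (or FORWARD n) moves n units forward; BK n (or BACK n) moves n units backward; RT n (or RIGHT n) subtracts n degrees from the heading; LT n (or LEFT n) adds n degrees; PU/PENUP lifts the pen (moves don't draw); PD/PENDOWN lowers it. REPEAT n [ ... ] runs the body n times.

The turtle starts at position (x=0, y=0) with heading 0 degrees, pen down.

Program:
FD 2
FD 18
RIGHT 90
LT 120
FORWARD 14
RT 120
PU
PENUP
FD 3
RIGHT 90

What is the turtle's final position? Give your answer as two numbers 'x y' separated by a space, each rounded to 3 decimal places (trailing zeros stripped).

Answer: 32.124 4

Derivation:
Executing turtle program step by step:
Start: pos=(0,0), heading=0, pen down
FD 2: (0,0) -> (2,0) [heading=0, draw]
FD 18: (2,0) -> (20,0) [heading=0, draw]
RT 90: heading 0 -> 270
LT 120: heading 270 -> 30
FD 14: (20,0) -> (32.124,7) [heading=30, draw]
RT 120: heading 30 -> 270
PU: pen up
PU: pen up
FD 3: (32.124,7) -> (32.124,4) [heading=270, move]
RT 90: heading 270 -> 180
Final: pos=(32.124,4), heading=180, 3 segment(s) drawn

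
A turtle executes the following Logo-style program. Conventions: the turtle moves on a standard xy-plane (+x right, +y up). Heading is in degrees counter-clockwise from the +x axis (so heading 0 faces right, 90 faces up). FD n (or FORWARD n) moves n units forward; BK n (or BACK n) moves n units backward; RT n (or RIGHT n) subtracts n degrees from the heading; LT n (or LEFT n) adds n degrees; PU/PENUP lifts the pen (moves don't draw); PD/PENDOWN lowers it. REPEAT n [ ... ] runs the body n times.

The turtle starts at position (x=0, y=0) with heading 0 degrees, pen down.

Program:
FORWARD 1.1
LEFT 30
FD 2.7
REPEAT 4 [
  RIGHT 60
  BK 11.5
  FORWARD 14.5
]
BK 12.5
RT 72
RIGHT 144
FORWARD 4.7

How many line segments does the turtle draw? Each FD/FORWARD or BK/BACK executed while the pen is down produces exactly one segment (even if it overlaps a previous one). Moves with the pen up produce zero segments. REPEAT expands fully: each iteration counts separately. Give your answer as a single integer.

Answer: 12

Derivation:
Executing turtle program step by step:
Start: pos=(0,0), heading=0, pen down
FD 1.1: (0,0) -> (1.1,0) [heading=0, draw]
LT 30: heading 0 -> 30
FD 2.7: (1.1,0) -> (3.438,1.35) [heading=30, draw]
REPEAT 4 [
  -- iteration 1/4 --
  RT 60: heading 30 -> 330
  BK 11.5: (3.438,1.35) -> (-6.521,7.1) [heading=330, draw]
  FD 14.5: (-6.521,7.1) -> (6.036,-0.15) [heading=330, draw]
  -- iteration 2/4 --
  RT 60: heading 330 -> 270
  BK 11.5: (6.036,-0.15) -> (6.036,11.35) [heading=270, draw]
  FD 14.5: (6.036,11.35) -> (6.036,-3.15) [heading=270, draw]
  -- iteration 3/4 --
  RT 60: heading 270 -> 210
  BK 11.5: (6.036,-3.15) -> (15.996,2.6) [heading=210, draw]
  FD 14.5: (15.996,2.6) -> (3.438,-4.65) [heading=210, draw]
  -- iteration 4/4 --
  RT 60: heading 210 -> 150
  BK 11.5: (3.438,-4.65) -> (13.398,-10.4) [heading=150, draw]
  FD 14.5: (13.398,-10.4) -> (0.84,-3.15) [heading=150, draw]
]
BK 12.5: (0.84,-3.15) -> (11.666,-9.4) [heading=150, draw]
RT 72: heading 150 -> 78
RT 144: heading 78 -> 294
FD 4.7: (11.666,-9.4) -> (13.577,-13.694) [heading=294, draw]
Final: pos=(13.577,-13.694), heading=294, 12 segment(s) drawn
Segments drawn: 12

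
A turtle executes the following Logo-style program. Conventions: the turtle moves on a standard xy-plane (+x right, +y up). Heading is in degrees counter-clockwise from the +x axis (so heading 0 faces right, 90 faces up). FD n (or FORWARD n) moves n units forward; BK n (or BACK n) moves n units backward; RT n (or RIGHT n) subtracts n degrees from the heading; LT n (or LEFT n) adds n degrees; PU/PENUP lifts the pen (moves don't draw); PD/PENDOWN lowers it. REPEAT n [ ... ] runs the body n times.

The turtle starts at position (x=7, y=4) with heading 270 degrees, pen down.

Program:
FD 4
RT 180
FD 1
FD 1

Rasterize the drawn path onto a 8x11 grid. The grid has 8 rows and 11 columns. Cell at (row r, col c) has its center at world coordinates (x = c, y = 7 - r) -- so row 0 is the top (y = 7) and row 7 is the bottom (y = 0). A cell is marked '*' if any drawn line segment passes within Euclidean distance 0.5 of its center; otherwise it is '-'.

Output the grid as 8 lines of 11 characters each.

Segment 0: (7,4) -> (7,0)
Segment 1: (7,0) -> (7,1)
Segment 2: (7,1) -> (7,2)

Answer: -----------
-----------
-----------
-------*---
-------*---
-------*---
-------*---
-------*---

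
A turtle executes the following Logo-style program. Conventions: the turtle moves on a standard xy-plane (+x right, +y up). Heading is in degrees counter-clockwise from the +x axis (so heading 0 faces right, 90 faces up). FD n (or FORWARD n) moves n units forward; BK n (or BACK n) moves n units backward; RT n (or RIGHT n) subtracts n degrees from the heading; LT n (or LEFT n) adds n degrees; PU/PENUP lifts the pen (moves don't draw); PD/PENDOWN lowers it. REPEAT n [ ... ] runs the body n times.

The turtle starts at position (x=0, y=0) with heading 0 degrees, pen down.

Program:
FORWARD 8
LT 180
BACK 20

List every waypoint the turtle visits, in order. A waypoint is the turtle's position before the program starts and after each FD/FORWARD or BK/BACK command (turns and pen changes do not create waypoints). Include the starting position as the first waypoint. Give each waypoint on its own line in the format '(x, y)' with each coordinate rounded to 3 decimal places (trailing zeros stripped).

Executing turtle program step by step:
Start: pos=(0,0), heading=0, pen down
FD 8: (0,0) -> (8,0) [heading=0, draw]
LT 180: heading 0 -> 180
BK 20: (8,0) -> (28,0) [heading=180, draw]
Final: pos=(28,0), heading=180, 2 segment(s) drawn
Waypoints (3 total):
(0, 0)
(8, 0)
(28, 0)

Answer: (0, 0)
(8, 0)
(28, 0)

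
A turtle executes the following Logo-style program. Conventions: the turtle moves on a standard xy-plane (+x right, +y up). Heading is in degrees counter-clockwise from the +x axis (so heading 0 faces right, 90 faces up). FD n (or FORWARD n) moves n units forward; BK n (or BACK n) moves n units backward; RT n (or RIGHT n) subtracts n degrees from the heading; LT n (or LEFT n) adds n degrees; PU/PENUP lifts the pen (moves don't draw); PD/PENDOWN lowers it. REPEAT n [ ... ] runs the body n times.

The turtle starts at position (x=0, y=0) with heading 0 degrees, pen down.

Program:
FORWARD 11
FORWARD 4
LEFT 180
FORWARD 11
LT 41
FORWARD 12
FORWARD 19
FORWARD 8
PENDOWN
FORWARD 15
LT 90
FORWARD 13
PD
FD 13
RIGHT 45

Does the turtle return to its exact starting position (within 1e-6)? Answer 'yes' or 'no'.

Executing turtle program step by step:
Start: pos=(0,0), heading=0, pen down
FD 11: (0,0) -> (11,0) [heading=0, draw]
FD 4: (11,0) -> (15,0) [heading=0, draw]
LT 180: heading 0 -> 180
FD 11: (15,0) -> (4,0) [heading=180, draw]
LT 41: heading 180 -> 221
FD 12: (4,0) -> (-5.057,-7.873) [heading=221, draw]
FD 19: (-5.057,-7.873) -> (-19.396,-20.338) [heading=221, draw]
FD 8: (-19.396,-20.338) -> (-25.434,-25.586) [heading=221, draw]
PD: pen down
FD 15: (-25.434,-25.586) -> (-36.754,-35.427) [heading=221, draw]
LT 90: heading 221 -> 311
FD 13: (-36.754,-35.427) -> (-28.226,-45.238) [heading=311, draw]
PD: pen down
FD 13: (-28.226,-45.238) -> (-19.697,-55.05) [heading=311, draw]
RT 45: heading 311 -> 266
Final: pos=(-19.697,-55.05), heading=266, 9 segment(s) drawn

Start position: (0, 0)
Final position: (-19.697, -55.05)
Distance = 58.467; >= 1e-6 -> NOT closed

Answer: no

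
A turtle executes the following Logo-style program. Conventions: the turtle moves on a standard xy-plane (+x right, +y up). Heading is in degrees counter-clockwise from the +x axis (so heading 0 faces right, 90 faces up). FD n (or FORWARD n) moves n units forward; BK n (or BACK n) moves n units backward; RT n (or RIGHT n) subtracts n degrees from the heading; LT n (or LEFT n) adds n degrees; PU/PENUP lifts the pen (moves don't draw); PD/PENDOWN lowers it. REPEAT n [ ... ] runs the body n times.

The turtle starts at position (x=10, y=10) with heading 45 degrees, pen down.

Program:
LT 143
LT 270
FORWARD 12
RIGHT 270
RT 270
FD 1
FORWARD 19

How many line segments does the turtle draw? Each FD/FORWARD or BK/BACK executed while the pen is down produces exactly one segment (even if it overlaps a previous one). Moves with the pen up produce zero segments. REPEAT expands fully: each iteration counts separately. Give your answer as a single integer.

Answer: 3

Derivation:
Executing turtle program step by step:
Start: pos=(10,10), heading=45, pen down
LT 143: heading 45 -> 188
LT 270: heading 188 -> 98
FD 12: (10,10) -> (8.33,21.883) [heading=98, draw]
RT 270: heading 98 -> 188
RT 270: heading 188 -> 278
FD 1: (8.33,21.883) -> (8.469,20.893) [heading=278, draw]
FD 19: (8.469,20.893) -> (11.113,2.078) [heading=278, draw]
Final: pos=(11.113,2.078), heading=278, 3 segment(s) drawn
Segments drawn: 3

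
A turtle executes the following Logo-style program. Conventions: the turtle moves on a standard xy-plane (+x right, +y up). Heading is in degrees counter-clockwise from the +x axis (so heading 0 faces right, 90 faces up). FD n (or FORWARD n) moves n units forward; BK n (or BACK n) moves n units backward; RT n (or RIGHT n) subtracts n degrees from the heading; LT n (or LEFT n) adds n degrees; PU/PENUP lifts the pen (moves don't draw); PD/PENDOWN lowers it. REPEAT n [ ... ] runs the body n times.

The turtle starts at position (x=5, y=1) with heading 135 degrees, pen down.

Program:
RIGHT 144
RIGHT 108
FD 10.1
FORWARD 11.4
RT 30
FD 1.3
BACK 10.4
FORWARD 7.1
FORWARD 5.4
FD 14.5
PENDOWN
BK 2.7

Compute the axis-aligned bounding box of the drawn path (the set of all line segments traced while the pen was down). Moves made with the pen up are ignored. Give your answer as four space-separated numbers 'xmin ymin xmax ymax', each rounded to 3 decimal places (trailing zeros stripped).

Executing turtle program step by step:
Start: pos=(5,1), heading=135, pen down
RT 144: heading 135 -> 351
RT 108: heading 351 -> 243
FD 10.1: (5,1) -> (0.415,-7.999) [heading=243, draw]
FD 11.4: (0.415,-7.999) -> (-4.761,-18.157) [heading=243, draw]
RT 30: heading 243 -> 213
FD 1.3: (-4.761,-18.157) -> (-5.851,-18.865) [heading=213, draw]
BK 10.4: (-5.851,-18.865) -> (2.871,-13.2) [heading=213, draw]
FD 7.1: (2.871,-13.2) -> (-3.083,-17.067) [heading=213, draw]
FD 5.4: (-3.083,-17.067) -> (-7.612,-20.008) [heading=213, draw]
FD 14.5: (-7.612,-20.008) -> (-19.773,-27.906) [heading=213, draw]
PD: pen down
BK 2.7: (-19.773,-27.906) -> (-17.509,-26.435) [heading=213, draw]
Final: pos=(-17.509,-26.435), heading=213, 8 segment(s) drawn

Segment endpoints: x in {-19.773, -17.509, -7.612, -5.851, -4.761, -3.083, 0.415, 2.871, 5}, y in {-27.906, -26.435, -20.008, -18.865, -18.157, -17.067, -13.2, -7.999, 1}
xmin=-19.773, ymin=-27.906, xmax=5, ymax=1

Answer: -19.773 -27.906 5 1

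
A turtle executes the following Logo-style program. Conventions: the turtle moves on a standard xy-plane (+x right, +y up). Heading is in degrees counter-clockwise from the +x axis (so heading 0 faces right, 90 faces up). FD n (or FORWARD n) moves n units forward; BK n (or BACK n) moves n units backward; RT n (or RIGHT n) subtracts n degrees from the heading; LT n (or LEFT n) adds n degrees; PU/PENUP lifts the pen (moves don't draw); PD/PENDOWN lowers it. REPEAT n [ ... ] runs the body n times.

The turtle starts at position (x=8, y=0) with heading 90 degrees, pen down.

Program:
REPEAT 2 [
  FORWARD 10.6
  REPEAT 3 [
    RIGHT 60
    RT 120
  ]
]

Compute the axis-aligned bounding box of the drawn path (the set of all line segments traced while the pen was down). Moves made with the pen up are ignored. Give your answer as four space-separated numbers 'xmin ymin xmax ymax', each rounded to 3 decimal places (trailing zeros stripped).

Answer: 8 0 8 10.6

Derivation:
Executing turtle program step by step:
Start: pos=(8,0), heading=90, pen down
REPEAT 2 [
  -- iteration 1/2 --
  FD 10.6: (8,0) -> (8,10.6) [heading=90, draw]
  REPEAT 3 [
    -- iteration 1/3 --
    RT 60: heading 90 -> 30
    RT 120: heading 30 -> 270
    -- iteration 2/3 --
    RT 60: heading 270 -> 210
    RT 120: heading 210 -> 90
    -- iteration 3/3 --
    RT 60: heading 90 -> 30
    RT 120: heading 30 -> 270
  ]
  -- iteration 2/2 --
  FD 10.6: (8,10.6) -> (8,0) [heading=270, draw]
  REPEAT 3 [
    -- iteration 1/3 --
    RT 60: heading 270 -> 210
    RT 120: heading 210 -> 90
    -- iteration 2/3 --
    RT 60: heading 90 -> 30
    RT 120: heading 30 -> 270
    -- iteration 3/3 --
    RT 60: heading 270 -> 210
    RT 120: heading 210 -> 90
  ]
]
Final: pos=(8,0), heading=90, 2 segment(s) drawn

Segment endpoints: x in {8, 8}, y in {0, 10.6}
xmin=8, ymin=0, xmax=8, ymax=10.6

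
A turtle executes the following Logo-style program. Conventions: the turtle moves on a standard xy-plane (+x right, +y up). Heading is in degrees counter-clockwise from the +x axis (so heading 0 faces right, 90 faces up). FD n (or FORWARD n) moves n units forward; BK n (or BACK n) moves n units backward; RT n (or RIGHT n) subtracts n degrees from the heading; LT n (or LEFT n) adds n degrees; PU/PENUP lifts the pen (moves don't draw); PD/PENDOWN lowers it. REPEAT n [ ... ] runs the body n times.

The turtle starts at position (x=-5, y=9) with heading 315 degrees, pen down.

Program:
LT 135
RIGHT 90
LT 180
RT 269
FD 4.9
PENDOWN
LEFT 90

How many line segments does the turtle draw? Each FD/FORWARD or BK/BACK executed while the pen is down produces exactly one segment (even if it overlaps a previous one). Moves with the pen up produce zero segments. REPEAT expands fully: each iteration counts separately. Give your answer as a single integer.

Answer: 1

Derivation:
Executing turtle program step by step:
Start: pos=(-5,9), heading=315, pen down
LT 135: heading 315 -> 90
RT 90: heading 90 -> 0
LT 180: heading 0 -> 180
RT 269: heading 180 -> 271
FD 4.9: (-5,9) -> (-4.914,4.101) [heading=271, draw]
PD: pen down
LT 90: heading 271 -> 1
Final: pos=(-4.914,4.101), heading=1, 1 segment(s) drawn
Segments drawn: 1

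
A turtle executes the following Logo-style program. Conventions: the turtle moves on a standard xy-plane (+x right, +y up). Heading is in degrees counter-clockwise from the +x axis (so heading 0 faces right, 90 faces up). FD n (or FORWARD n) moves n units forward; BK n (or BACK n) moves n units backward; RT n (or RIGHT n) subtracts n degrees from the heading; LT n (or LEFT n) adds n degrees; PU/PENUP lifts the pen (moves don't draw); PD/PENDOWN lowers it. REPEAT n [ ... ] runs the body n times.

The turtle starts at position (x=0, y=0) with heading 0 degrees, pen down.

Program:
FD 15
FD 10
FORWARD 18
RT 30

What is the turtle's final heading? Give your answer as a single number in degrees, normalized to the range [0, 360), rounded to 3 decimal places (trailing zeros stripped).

Executing turtle program step by step:
Start: pos=(0,0), heading=0, pen down
FD 15: (0,0) -> (15,0) [heading=0, draw]
FD 10: (15,0) -> (25,0) [heading=0, draw]
FD 18: (25,0) -> (43,0) [heading=0, draw]
RT 30: heading 0 -> 330
Final: pos=(43,0), heading=330, 3 segment(s) drawn

Answer: 330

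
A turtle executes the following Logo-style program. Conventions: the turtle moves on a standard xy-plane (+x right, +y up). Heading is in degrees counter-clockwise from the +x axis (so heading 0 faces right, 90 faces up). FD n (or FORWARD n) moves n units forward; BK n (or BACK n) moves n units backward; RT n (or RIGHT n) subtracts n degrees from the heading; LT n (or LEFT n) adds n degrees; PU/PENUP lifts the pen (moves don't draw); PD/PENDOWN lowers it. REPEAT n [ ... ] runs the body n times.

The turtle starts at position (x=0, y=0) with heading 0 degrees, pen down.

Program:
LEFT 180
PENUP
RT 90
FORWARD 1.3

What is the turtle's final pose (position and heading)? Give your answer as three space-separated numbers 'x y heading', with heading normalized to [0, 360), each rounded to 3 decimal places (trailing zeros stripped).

Answer: 0 1.3 90

Derivation:
Executing turtle program step by step:
Start: pos=(0,0), heading=0, pen down
LT 180: heading 0 -> 180
PU: pen up
RT 90: heading 180 -> 90
FD 1.3: (0,0) -> (0,1.3) [heading=90, move]
Final: pos=(0,1.3), heading=90, 0 segment(s) drawn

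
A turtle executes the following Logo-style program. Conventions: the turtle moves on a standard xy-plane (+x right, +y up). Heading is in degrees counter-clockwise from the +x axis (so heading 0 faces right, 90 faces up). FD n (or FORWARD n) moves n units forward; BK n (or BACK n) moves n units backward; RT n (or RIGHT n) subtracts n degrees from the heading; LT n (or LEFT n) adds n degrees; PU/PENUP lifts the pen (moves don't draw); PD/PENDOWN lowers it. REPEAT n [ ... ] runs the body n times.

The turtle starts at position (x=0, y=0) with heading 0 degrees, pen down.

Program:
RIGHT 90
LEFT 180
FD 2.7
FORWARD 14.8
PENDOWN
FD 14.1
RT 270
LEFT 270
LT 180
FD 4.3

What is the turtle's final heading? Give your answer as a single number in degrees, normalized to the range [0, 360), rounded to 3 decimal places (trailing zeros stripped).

Executing turtle program step by step:
Start: pos=(0,0), heading=0, pen down
RT 90: heading 0 -> 270
LT 180: heading 270 -> 90
FD 2.7: (0,0) -> (0,2.7) [heading=90, draw]
FD 14.8: (0,2.7) -> (0,17.5) [heading=90, draw]
PD: pen down
FD 14.1: (0,17.5) -> (0,31.6) [heading=90, draw]
RT 270: heading 90 -> 180
LT 270: heading 180 -> 90
LT 180: heading 90 -> 270
FD 4.3: (0,31.6) -> (0,27.3) [heading=270, draw]
Final: pos=(0,27.3), heading=270, 4 segment(s) drawn

Answer: 270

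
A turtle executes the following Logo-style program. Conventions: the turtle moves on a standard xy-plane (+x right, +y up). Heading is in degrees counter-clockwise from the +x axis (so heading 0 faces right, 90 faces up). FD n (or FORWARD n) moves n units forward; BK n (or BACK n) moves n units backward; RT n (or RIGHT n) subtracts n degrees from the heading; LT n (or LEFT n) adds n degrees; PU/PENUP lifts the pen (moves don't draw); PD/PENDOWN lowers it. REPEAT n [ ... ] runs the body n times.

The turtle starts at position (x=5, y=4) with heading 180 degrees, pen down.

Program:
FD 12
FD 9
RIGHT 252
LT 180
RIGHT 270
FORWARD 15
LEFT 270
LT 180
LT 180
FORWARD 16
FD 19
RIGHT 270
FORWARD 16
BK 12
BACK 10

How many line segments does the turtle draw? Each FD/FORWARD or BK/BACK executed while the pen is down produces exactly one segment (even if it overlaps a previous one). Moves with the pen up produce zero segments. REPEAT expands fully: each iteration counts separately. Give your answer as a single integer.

Executing turtle program step by step:
Start: pos=(5,4), heading=180, pen down
FD 12: (5,4) -> (-7,4) [heading=180, draw]
FD 9: (-7,4) -> (-16,4) [heading=180, draw]
RT 252: heading 180 -> 288
LT 180: heading 288 -> 108
RT 270: heading 108 -> 198
FD 15: (-16,4) -> (-30.266,-0.635) [heading=198, draw]
LT 270: heading 198 -> 108
LT 180: heading 108 -> 288
LT 180: heading 288 -> 108
FD 16: (-30.266,-0.635) -> (-35.21,14.582) [heading=108, draw]
FD 19: (-35.21,14.582) -> (-41.081,32.652) [heading=108, draw]
RT 270: heading 108 -> 198
FD 16: (-41.081,32.652) -> (-56.298,27.707) [heading=198, draw]
BK 12: (-56.298,27.707) -> (-44.886,31.416) [heading=198, draw]
BK 10: (-44.886,31.416) -> (-35.375,34.506) [heading=198, draw]
Final: pos=(-35.375,34.506), heading=198, 8 segment(s) drawn
Segments drawn: 8

Answer: 8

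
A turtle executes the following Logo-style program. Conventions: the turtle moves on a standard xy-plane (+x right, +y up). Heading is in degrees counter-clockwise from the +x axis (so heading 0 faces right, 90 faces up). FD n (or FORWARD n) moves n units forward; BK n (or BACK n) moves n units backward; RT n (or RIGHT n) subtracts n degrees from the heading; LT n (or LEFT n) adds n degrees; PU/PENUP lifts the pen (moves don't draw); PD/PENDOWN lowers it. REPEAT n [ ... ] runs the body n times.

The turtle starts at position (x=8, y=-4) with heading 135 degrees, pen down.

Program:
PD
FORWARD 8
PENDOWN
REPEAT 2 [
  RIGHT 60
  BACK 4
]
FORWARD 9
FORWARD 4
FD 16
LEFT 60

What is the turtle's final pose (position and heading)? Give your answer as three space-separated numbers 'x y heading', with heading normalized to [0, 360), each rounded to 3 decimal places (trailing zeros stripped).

Answer: 25.456 4.264 75

Derivation:
Executing turtle program step by step:
Start: pos=(8,-4), heading=135, pen down
PD: pen down
FD 8: (8,-4) -> (2.343,1.657) [heading=135, draw]
PD: pen down
REPEAT 2 [
  -- iteration 1/2 --
  RT 60: heading 135 -> 75
  BK 4: (2.343,1.657) -> (1.308,-2.207) [heading=75, draw]
  -- iteration 2/2 --
  RT 60: heading 75 -> 15
  BK 4: (1.308,-2.207) -> (-2.556,-3.242) [heading=15, draw]
]
FD 9: (-2.556,-3.242) -> (6.137,-0.913) [heading=15, draw]
FD 4: (6.137,-0.913) -> (10.001,0.123) [heading=15, draw]
FD 16: (10.001,0.123) -> (25.456,4.264) [heading=15, draw]
LT 60: heading 15 -> 75
Final: pos=(25.456,4.264), heading=75, 6 segment(s) drawn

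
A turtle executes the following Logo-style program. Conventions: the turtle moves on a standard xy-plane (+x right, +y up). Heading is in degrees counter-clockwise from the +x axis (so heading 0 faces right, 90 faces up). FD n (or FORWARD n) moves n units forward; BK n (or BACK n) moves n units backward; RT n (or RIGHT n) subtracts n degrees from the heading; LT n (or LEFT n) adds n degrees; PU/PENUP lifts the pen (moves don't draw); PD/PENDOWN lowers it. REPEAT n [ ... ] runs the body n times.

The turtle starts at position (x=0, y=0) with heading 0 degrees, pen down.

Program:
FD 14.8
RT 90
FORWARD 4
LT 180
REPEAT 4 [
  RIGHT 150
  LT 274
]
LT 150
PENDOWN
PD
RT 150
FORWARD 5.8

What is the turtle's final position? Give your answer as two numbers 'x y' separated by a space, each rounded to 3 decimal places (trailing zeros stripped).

Answer: 10.771 -8.172

Derivation:
Executing turtle program step by step:
Start: pos=(0,0), heading=0, pen down
FD 14.8: (0,0) -> (14.8,0) [heading=0, draw]
RT 90: heading 0 -> 270
FD 4: (14.8,0) -> (14.8,-4) [heading=270, draw]
LT 180: heading 270 -> 90
REPEAT 4 [
  -- iteration 1/4 --
  RT 150: heading 90 -> 300
  LT 274: heading 300 -> 214
  -- iteration 2/4 --
  RT 150: heading 214 -> 64
  LT 274: heading 64 -> 338
  -- iteration 3/4 --
  RT 150: heading 338 -> 188
  LT 274: heading 188 -> 102
  -- iteration 4/4 --
  RT 150: heading 102 -> 312
  LT 274: heading 312 -> 226
]
LT 150: heading 226 -> 16
PD: pen down
PD: pen down
RT 150: heading 16 -> 226
FD 5.8: (14.8,-4) -> (10.771,-8.172) [heading=226, draw]
Final: pos=(10.771,-8.172), heading=226, 3 segment(s) drawn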